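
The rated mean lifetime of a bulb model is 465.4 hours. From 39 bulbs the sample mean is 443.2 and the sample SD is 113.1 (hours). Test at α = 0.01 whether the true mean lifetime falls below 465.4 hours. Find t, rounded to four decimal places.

-1.2258

H0: μ = 465.4; H1: μ < 465.4 (one-sample t-test, left-tailed).
t = (x̄ − μ₀)/(s/√n) = (443.2 − 465.4)/(113.1/√39) = -1.2258
df = n − 1 = 38
p-value = P(T ≤ -1.2258) ≈ 0.114
Since p ≈ 0.114 > α = 0.01, fail to reject H0; the evidence is not statistically significant.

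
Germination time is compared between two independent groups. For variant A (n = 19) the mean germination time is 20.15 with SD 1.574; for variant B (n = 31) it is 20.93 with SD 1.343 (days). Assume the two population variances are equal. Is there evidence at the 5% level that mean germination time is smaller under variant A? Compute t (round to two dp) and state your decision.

t = -1.87; reject H0

Let group 1 = variant A, group 2 = variant B. H0: μ_1 = μ_2; H1: μ_1 < μ_2 (two-sample pooled-variance t-test, left-tailed).
s_p² = [(19−1)·1.574² + (31−1)·1.343²]/(19+31−2) = 2.05633
t = (20.15 − 20.93)/√[2.05633·(1/19 + 1/31)] = -1.87
df = n₁ + n₂ − 2 = 48
p-value = P(T ≤ -1.87) ≈ 0.0340
Since p ≈ 0.0340 < α = 0.05, reject H0; the data support H1.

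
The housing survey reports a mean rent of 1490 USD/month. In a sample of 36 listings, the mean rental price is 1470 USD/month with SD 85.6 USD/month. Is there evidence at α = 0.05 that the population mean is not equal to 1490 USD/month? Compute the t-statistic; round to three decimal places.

-1.402

H0: μ = 1490; H1: μ ≠ 1490 (one-sample t-test, two-sided).
t = (x̄ − μ₀)/(s/√n) = (1470 − 1490)/(85.6/√36) = -1.402
df = n − 1 = 35
Two-sided p-value ≈ 0.170
Since p ≈ 0.170 > α = 0.05, fail to reject H0; the evidence is not statistically significant.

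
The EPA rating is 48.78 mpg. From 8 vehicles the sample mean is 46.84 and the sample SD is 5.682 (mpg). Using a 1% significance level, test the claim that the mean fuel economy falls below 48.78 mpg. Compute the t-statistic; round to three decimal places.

H0: μ = 48.78; H1: μ < 48.78 (one-sample t-test, left-tailed).
t = (x̄ − μ₀)/(s/√n) = (46.84 − 48.78)/(5.682/√8) = -0.966
df = n − 1 = 7
p-value = P(T ≤ -0.966) ≈ 0.1832
Since p ≈ 0.1832 > α = 0.01, fail to reject H0; the data do not provide sufficient evidence against H0.

-0.966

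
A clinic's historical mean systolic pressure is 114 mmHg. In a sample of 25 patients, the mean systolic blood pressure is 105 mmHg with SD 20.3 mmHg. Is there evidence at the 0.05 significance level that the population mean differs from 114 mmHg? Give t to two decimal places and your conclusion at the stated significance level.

t = -2.22; reject H0

H0: μ = 114; H1: μ ≠ 114 (one-sample t-test, two-sided).
t = (x̄ − μ₀)/(s/√n) = (105 − 114)/(20.3/√25) = -2.22
df = n − 1 = 24
Two-sided p-value ≈ 0.036
Since p ≈ 0.036 < α = 0.05, reject H0; the data support H1.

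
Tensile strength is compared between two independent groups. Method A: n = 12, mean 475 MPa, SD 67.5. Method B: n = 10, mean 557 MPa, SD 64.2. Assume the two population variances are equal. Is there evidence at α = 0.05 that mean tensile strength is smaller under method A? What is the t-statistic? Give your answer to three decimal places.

Let group 1 = method A, group 2 = method B. H0: μ_1 = μ_2; H1: μ_1 < μ_2 (two-sample pooled-variance t-test, left-tailed).
s_p² = [(12−1)·67.5² + (10−1)·64.2²]/(12+10−2) = 4360.68
t = (475 − 557)/√[4360.68·(1/12 + 1/10)] = -2.900
df = n₁ + n₂ − 2 = 20
p-value = P(T ≤ -2.900) ≈ 0.0044
Since p ≈ 0.0044 < α = 0.05, reject H0; the evidence is statistically significant.

-2.900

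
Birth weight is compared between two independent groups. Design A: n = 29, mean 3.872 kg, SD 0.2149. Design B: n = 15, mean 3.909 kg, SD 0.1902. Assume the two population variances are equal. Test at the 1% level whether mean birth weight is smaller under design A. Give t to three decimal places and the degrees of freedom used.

Let group 1 = design A, group 2 = design B. H0: μ_1 = μ_2; H1: μ_1 < μ_2 (two-sample pooled-variance t-test, left-tailed).
s_p² = [(29−1)·0.2149² + (15−1)·0.1902²]/(29+15−2) = 0.0428467
t = (3.872 − 3.909)/√[0.0428467·(1/29 + 1/15)] = -0.562
df = n₁ + n₂ − 2 = 42
p-value = P(T ≤ -0.562) ≈ 0.289
Since p ≈ 0.289 > α = 0.01, fail to reject H0; the evidence is not statistically significant.

t = -0.562, df = 42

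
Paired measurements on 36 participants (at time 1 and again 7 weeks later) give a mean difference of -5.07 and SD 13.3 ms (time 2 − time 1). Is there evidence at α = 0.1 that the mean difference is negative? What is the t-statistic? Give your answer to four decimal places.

-2.2872

H0: μ_d = 0; H1: μ_d < 0 (paired t-test on the differences, left-tailed).
t = d̄/(s_d/√n) = -5.07/(13.3/√36) = -2.2872
df = n − 1 = 35
p-value = P(T ≤ -2.2872) ≈ 0.0142
Since p ≈ 0.0142 < α = 0.1, reject H0; the evidence is statistically significant.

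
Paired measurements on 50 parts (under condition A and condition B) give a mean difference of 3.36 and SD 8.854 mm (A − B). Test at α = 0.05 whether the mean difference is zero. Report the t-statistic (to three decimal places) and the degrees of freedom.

t = 2.683, df = 49

H0: μ_d = 0; H1: μ_d ≠ 0 (paired t-test on the differences, two-sided).
t = d̄/(s_d/√n) = 3.36/(8.854/√50) = 2.683
df = n − 1 = 49
Two-sided p-value ≈ 0.0099
Since p ≈ 0.0099 < α = 0.05, reject H0; the evidence is statistically significant.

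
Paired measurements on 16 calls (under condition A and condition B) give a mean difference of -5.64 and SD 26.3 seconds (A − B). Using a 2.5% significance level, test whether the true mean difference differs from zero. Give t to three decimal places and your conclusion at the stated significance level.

H0: μ_d = 0; H1: μ_d ≠ 0 (paired t-test on the differences, two-sided).
t = d̄/(s_d/√n) = -5.64/(26.3/√16) = -0.858
df = n − 1 = 15
Two-sided p-value ≈ 0.405
Since p ≈ 0.405 > α = 0.025, fail to reject H0; the evidence is not statistically significant.

t = -0.858; fail to reject H0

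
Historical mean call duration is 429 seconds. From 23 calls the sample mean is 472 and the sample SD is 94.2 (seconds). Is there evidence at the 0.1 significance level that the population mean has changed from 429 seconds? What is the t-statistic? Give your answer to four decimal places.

H0: μ = 429; H1: μ ≠ 429 (one-sample t-test, two-sided).
t = (x̄ − μ₀)/(s/√n) = (472 − 429)/(94.2/√23) = 2.1892
df = n − 1 = 22
Two-sided p-value ≈ 0.039
Since p ≈ 0.039 < α = 0.1, reject H0; the evidence is statistically significant.

2.1892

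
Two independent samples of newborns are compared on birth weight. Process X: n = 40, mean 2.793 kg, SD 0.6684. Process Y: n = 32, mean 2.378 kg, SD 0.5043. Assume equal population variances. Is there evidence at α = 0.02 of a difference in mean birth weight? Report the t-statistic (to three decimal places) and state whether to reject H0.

t = 2.910; reject H0

Let group 1 = process X, group 2 = process Y. H0: μ_1 = μ_2; H1: μ_1 ≠ μ_2 (two-sample pooled-variance t-test, two-sided).
s_p² = [(40−1)·0.6684² + (32−1)·0.5043²]/(40+32−2) = 0.361535
t = (2.793 − 2.378)/√[0.361535·(1/40 + 1/32)] = 2.910
df = n₁ + n₂ − 2 = 70
Two-sided p-value ≈ 0.0048
Since p ≈ 0.0048 < α = 0.02, reject H0; the data support H1.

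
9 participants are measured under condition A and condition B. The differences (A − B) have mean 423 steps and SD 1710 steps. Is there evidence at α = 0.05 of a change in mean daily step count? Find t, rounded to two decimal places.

H0: μ_d = 0; H1: μ_d ≠ 0 (paired t-test on the differences, two-sided).
t = d̄/(s_d/√n) = 423/(1710/√9) = 0.74
df = n − 1 = 8
Two-sided p-value ≈ 0.479
Since p ≈ 0.479 > α = 0.05, fail to reject H0; the data do not provide sufficient evidence against H0.

0.74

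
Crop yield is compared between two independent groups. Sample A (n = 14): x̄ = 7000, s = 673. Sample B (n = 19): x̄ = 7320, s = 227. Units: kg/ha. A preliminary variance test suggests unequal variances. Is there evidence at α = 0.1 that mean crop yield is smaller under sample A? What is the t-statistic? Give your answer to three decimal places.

Let group 1 = sample A, group 2 = sample B. H0: μ_1 = μ_2; H1: μ_1 < μ_2 (Welch's two-sample t-test, left-tailed).
t = (x̄_1 − x̄_2)/√(s_1²/n_1 + s_2²/n_2) = (7000 − 7320)/√(673²/14 + 227²/19) = -1.709
Welch–Satterthwaite df ≈ 15.19
p-value = P(T ≤ -1.709) ≈ 0.054
Since p ≈ 0.054 < α = 0.1, reject H0; the evidence is statistically significant.

-1.709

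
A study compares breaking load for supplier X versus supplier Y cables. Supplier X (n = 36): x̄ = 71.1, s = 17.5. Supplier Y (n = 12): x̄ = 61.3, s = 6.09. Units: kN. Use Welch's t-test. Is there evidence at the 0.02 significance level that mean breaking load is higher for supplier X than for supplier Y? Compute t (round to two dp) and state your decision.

t = 2.88; reject H0

Let group 1 = supplier X, group 2 = supplier Y. H0: μ_1 = μ_2; H1: μ_1 > μ_2 (Welch's two-sample t-test, right-tailed).
t = (x̄_1 − x̄_2)/√(s_1²/n_1 + s_2²/n_2) = (71.1 − 61.3)/√(17.5²/36 + 6.09²/12) = 2.88
Welch–Satterthwaite df ≈ 45.81
p-value = P(T ≥ 2.88) ≈ 0.0030
Since p ≈ 0.0030 < α = 0.02, reject H0; the data support H1.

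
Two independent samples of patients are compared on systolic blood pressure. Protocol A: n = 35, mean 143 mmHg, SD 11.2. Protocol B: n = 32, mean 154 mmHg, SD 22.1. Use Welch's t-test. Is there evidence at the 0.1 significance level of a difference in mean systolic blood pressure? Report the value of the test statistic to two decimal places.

Let group 1 = protocol A, group 2 = protocol B. H0: μ_1 = μ_2; H1: μ_1 ≠ μ_2 (Welch's two-sample t-test, two-sided).
t = (x̄_1 − x̄_2)/√(s_1²/n_1 + s_2²/n_2) = (143 − 154)/√(11.2²/35 + 22.1²/32) = -2.53
Welch–Satterthwaite df ≈ 45.01
Two-sided p-value ≈ 0.0148
Since p ≈ 0.0148 < α = 0.1, reject H0; the evidence is statistically significant.

-2.53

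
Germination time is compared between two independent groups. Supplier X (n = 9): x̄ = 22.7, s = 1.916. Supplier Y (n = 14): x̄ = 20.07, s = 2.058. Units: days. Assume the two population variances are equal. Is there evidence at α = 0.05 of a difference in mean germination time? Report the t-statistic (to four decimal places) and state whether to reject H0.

Let group 1 = supplier X, group 2 = supplier Y. H0: μ_1 = μ_2; H1: μ_1 ≠ μ_2 (two-sample pooled-variance t-test, two-sided).
s_p² = [(9−1)·1.916² + (14−1)·2.058²]/(9+14−2) = 4.02039
t = (22.7 − 20.07)/√[4.02039·(1/9 + 1/14)] = 3.0700
df = n₁ + n₂ − 2 = 21
Two-sided p-value ≈ 0.006
Since p ≈ 0.006 < α = 0.05, reject H0; the evidence is statistically significant.

t = 3.0700; reject H0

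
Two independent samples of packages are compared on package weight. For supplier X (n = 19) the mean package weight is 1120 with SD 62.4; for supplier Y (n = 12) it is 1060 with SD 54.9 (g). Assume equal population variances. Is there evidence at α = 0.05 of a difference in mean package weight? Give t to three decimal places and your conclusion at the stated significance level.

t = 2.727; reject H0

Let group 1 = supplier X, group 2 = supplier Y. H0: μ_1 = μ_2; H1: μ_1 ≠ μ_2 (two-sample pooled-variance t-test, two-sided).
s_p² = [(19−1)·62.4² + (12−1)·54.9²]/(19+12−2) = 3560.06
t = (1120 − 1060)/√[3560.06·(1/19 + 1/12)] = 2.727
df = n₁ + n₂ − 2 = 29
Two-sided p-value ≈ 0.011
Since p ≈ 0.011 < α = 0.05, reject H0; the data support H1.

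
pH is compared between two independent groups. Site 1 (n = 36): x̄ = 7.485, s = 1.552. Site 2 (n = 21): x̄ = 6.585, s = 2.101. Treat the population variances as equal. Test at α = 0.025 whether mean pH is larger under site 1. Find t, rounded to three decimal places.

1.850

Let group 1 = site 1, group 2 = site 2. H0: μ_1 = μ_2; H1: μ_1 > μ_2 (two-sample pooled-variance t-test, right-tailed).
s_p² = [(36−1)·1.552² + (21−1)·2.101²]/(36+21−2) = 3.13798
t = (7.485 − 6.585)/√[3.13798·(1/36 + 1/21)] = 1.850
df = n₁ + n₂ − 2 = 55
p-value = P(T ≥ 1.850) ≈ 0.035
Since p ≈ 0.035 > α = 0.025, fail to reject H0; the evidence is not statistically significant.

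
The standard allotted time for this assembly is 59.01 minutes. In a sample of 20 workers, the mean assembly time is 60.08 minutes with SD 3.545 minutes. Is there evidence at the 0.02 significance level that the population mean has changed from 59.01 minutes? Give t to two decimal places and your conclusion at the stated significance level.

t = 1.35; fail to reject H0

H0: μ = 59.01; H1: μ ≠ 59.01 (one-sample t-test, two-sided).
t = (x̄ − μ₀)/(s/√n) = (60.08 − 59.01)/(3.545/√20) = 1.35
df = n − 1 = 19
Two-sided p-value ≈ 0.193
Since p ≈ 0.193 > α = 0.02, fail to reject H0; the evidence is not statistically significant.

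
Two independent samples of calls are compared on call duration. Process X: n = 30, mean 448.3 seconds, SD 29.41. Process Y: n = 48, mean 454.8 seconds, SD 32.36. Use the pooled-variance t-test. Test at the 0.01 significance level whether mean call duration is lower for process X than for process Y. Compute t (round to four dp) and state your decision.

Let group 1 = process X, group 2 = process Y. H0: μ_1 = μ_2; H1: μ_1 < μ_2 (two-sample pooled-variance t-test, left-tailed).
s_p² = [(30−1)·29.41² + (48−1)·32.36²]/(30+48−2) = 977.638
t = (448.3 − 454.8)/√[977.638·(1/30 + 1/48)] = -0.8932
df = n₁ + n₂ − 2 = 76
p-value = P(T ≤ -0.8932) ≈ 0.187
Since p ≈ 0.187 > α = 0.01, fail to reject H0; the data do not provide sufficient evidence against H0.

t = -0.8932; fail to reject H0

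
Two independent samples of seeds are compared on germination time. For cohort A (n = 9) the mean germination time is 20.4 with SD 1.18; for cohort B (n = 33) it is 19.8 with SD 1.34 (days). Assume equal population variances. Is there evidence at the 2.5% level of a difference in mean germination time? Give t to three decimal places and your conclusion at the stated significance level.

t = 1.218; fail to reject H0

Let group 1 = cohort A, group 2 = cohort B. H0: μ_1 = μ_2; H1: μ_1 ≠ μ_2 (two-sample pooled-variance t-test, two-sided).
s_p² = [(9−1)·1.18² + (33−1)·1.34²]/(9+33−2) = 1.71496
t = (20.4 − 19.8)/√[1.71496·(1/9 + 1/33)] = 1.218
df = n₁ + n₂ − 2 = 40
Two-sided p-value ≈ 0.2302
Since p ≈ 0.2302 > α = 0.025, fail to reject H0; the evidence is not statistically significant.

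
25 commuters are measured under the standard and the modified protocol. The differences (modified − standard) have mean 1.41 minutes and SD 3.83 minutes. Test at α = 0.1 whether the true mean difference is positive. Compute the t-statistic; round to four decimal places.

1.8407

H0: μ_d = 0; H1: μ_d > 0 (paired t-test on the differences, right-tailed).
t = d̄/(s_d/√n) = 1.41/(3.83/√25) = 1.8407
df = n − 1 = 24
p-value = P(T ≥ 1.8407) ≈ 0.039
Since p ≈ 0.039 < α = 0.1, reject H0; the evidence is statistically significant.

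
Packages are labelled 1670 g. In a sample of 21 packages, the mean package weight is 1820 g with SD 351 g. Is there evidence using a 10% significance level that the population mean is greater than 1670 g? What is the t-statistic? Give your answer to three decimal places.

1.958

H0: μ = 1670; H1: μ > 1670 (one-sample t-test, right-tailed).
t = (x̄ − μ₀)/(s/√n) = (1820 − 1670)/(351/√21) = 1.958
df = n − 1 = 20
p-value = P(T ≥ 1.958) ≈ 0.0321
Since p ≈ 0.0321 < α = 0.1, reject H0; the evidence is statistically significant.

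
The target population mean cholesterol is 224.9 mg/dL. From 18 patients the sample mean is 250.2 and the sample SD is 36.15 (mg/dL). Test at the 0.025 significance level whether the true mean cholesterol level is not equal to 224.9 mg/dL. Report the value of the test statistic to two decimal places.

2.97

H0: μ = 224.9; H1: μ ≠ 224.9 (one-sample t-test, two-sided).
t = (x̄ − μ₀)/(s/√n) = (250.2 − 224.9)/(36.15/√18) = 2.97
df = n − 1 = 17
Two-sided p-value ≈ 0.009
Since p ≈ 0.009 < α = 0.025, reject H0; the data support H1.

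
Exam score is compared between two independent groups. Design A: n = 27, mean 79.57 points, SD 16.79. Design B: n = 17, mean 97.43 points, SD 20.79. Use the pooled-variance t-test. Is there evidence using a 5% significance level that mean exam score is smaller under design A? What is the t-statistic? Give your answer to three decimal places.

Let group 1 = design A, group 2 = design B. H0: μ_1 = μ_2; H1: μ_1 < μ_2 (two-sample pooled-variance t-test, left-tailed).
s_p² = [(27−1)·16.79² + (17−1)·20.79²]/(27+17−2) = 339.169
t = (79.57 − 97.43)/√[339.169·(1/27 + 1/17)] = -3.132
df = n₁ + n₂ − 2 = 42
p-value = P(T ≤ -3.132) ≈ 0.002
Since p ≈ 0.002 < α = 0.05, reject H0; the evidence is statistically significant.

-3.132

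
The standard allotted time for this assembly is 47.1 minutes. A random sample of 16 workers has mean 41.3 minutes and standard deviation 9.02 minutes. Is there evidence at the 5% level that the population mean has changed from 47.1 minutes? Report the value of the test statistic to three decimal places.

-2.572

H0: μ = 47.1; H1: μ ≠ 47.1 (one-sample t-test, two-sided).
t = (x̄ − μ₀)/(s/√n) = (41.3 − 47.1)/(9.02/√16) = -2.572
df = n − 1 = 15
Two-sided p-value ≈ 0.0212
Since p ≈ 0.0212 < α = 0.05, reject H0; the data support H1.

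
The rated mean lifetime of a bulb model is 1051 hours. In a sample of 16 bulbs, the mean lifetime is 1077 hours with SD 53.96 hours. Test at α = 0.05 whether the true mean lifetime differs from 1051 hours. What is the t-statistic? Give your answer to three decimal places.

H0: μ = 1051; H1: μ ≠ 1051 (one-sample t-test, two-sided).
t = (x̄ − μ₀)/(s/√n) = (1077 − 1051)/(53.96/√16) = 1.927
df = n − 1 = 15
Two-sided p-value ≈ 0.073
Since p ≈ 0.073 > α = 0.05, fail to reject H0; the data do not provide sufficient evidence against H0.

1.927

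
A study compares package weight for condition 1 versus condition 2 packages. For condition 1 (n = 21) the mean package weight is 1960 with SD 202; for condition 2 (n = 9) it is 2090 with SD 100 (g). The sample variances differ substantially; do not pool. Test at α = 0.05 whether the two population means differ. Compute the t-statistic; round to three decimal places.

Let group 1 = condition 1, group 2 = condition 2. H0: μ_1 = μ_2; H1: μ_1 ≠ μ_2 (Welch's two-sample t-test, two-sided).
t = (x̄_1 − x̄_2)/√(s_1²/n_1 + s_2²/n_2) = (1960 − 2090)/√(202²/21 + 100²/9) = -2.352
Welch–Satterthwaite df ≈ 27.19
Two-sided p-value ≈ 0.0261
Since p ≈ 0.0261 < α = 0.05, reject H0; the data support H1.

-2.352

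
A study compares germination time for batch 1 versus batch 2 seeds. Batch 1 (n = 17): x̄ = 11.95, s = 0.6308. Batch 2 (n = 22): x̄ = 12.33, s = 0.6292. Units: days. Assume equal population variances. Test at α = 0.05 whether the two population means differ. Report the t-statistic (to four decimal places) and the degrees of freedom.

t = -1.8682, df = 37

Let group 1 = batch 1, group 2 = batch 2. H0: μ_1 = μ_2; H1: μ_1 ≠ μ_2 (two-sample pooled-variance t-test, two-sided).
s_p² = [(17−1)·0.6308² + (22−1)·0.6292²]/(17+22−2) = 0.396764
t = (11.95 − 12.33)/√[0.396764·(1/17 + 1/22)] = -1.8682
df = n₁ + n₂ − 2 = 37
Two-sided p-value ≈ 0.0697
Since p ≈ 0.0697 > α = 0.05, fail to reject H0; the evidence is not statistically significant.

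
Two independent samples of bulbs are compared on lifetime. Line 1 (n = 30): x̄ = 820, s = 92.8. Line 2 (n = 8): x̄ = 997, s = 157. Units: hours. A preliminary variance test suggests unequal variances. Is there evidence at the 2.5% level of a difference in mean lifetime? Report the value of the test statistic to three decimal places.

Let group 1 = line 1, group 2 = line 2. H0: μ_1 = μ_2; H1: μ_1 ≠ μ_2 (Welch's two-sample t-test, two-sided).
t = (x̄_1 − x̄_2)/√(s_1²/n_1 + s_2²/n_2) = (820 − 997)/√(92.8²/30 + 157²/8) = -3.050
Welch–Satterthwaite df ≈ 8.35
Two-sided p-value ≈ 0.015
Since p ≈ 0.015 < α = 0.025, reject H0; the data support H1.

-3.050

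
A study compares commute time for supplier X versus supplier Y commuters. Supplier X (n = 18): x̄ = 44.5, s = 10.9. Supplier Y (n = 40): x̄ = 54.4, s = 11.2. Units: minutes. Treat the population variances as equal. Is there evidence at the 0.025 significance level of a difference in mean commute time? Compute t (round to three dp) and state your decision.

Let group 1 = supplier X, group 2 = supplier Y. H0: μ_1 = μ_2; H1: μ_1 ≠ μ_2 (two-sample pooled-variance t-test, two-sided).
s_p² = [(18−1)·10.9² + (40−1)·11.2²]/(18+40−2) = 123.427
t = (44.5 − 54.4)/√[123.427·(1/18 + 1/40)] = -3.140
df = n₁ + n₂ − 2 = 56
Two-sided p-value ≈ 0.003
Since p ≈ 0.003 < α = 0.025, reject H0; the data support H1.

t = -3.140; reject H0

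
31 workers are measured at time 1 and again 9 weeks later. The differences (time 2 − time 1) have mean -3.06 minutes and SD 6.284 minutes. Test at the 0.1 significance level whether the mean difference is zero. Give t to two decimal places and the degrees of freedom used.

H0: μ_d = 0; H1: μ_d ≠ 0 (paired t-test on the differences, two-sided).
t = d̄/(s_d/√n) = -3.06/(6.284/√31) = -2.71
df = n − 1 = 30
Two-sided p-value ≈ 0.011
Since p ≈ 0.011 < α = 0.1, reject H0; the evidence is statistically significant.

t = -2.71, df = 30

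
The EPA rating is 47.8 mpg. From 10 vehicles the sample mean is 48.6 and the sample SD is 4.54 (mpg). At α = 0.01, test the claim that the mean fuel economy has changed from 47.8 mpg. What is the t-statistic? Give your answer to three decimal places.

0.557

H0: μ = 47.8; H1: μ ≠ 47.8 (one-sample t-test, two-sided).
t = (x̄ − μ₀)/(s/√n) = (48.6 − 47.8)/(4.54/√10) = 0.557
df = n − 1 = 9
Two-sided p-value ≈ 0.591
Since p ≈ 0.591 > α = 0.01, fail to reject H0; the data do not provide sufficient evidence against H0.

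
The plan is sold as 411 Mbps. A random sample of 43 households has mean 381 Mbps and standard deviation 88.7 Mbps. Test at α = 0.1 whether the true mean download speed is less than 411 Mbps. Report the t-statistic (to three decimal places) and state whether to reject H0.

H0: μ = 411; H1: μ < 411 (one-sample t-test, left-tailed).
t = (x̄ − μ₀)/(s/√n) = (381 − 411)/(88.7/√43) = -2.218
df = n − 1 = 42
p-value = P(T ≤ -2.218) ≈ 0.0160
Since p ≈ 0.0160 < α = 0.1, reject H0; the data support H1.

t = -2.218; reject H0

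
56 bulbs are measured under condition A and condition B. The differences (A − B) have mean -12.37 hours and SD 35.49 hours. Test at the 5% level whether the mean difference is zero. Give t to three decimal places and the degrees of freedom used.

H0: μ_d = 0; H1: μ_d ≠ 0 (paired t-test on the differences, two-sided).
t = d̄/(s_d/√n) = -12.37/(35.49/√56) = -2.608
df = n − 1 = 55
Two-sided p-value ≈ 0.012
Since p ≈ 0.012 < α = 0.05, reject H0; the data support H1.

t = -2.608, df = 55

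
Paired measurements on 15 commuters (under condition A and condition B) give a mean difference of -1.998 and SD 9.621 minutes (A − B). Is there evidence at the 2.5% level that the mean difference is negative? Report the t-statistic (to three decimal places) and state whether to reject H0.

t = -0.804; fail to reject H0

H0: μ_d = 0; H1: μ_d < 0 (paired t-test on the differences, left-tailed).
t = d̄/(s_d/√n) = -1.998/(9.621/√15) = -0.804
df = n − 1 = 14
p-value = P(T ≤ -0.804) ≈ 0.217
Since p ≈ 0.217 > α = 0.025, fail to reject H0; the evidence is not statistically significant.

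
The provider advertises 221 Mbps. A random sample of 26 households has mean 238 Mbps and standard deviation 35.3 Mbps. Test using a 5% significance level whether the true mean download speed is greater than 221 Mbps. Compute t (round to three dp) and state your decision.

t = 2.456; reject H0

H0: μ = 221; H1: μ > 221 (one-sample t-test, right-tailed).
t = (x̄ − μ₀)/(s/√n) = (238 − 221)/(35.3/√26) = 2.456
df = n − 1 = 25
p-value = P(T ≥ 2.456) ≈ 0.0107
Since p ≈ 0.0107 < α = 0.05, reject H0; the data support H1.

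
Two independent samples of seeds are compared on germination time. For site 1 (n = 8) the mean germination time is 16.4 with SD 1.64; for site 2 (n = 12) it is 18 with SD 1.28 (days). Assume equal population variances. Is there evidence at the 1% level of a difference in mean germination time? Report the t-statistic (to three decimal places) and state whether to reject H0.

t = -2.450; fail to reject H0

Let group 1 = site 1, group 2 = site 2. H0: μ_1 = μ_2; H1: μ_1 ≠ μ_2 (two-sample pooled-variance t-test, two-sided).
s_p² = [(8−1)·1.64² + (12−1)·1.28²]/(8+12−2) = 2.0472
t = (16.4 − 18)/√[2.0472·(1/8 + 1/12)] = -2.450
df = n₁ + n₂ − 2 = 18
Two-sided p-value ≈ 0.0247
Since p ≈ 0.0247 > α = 0.01, fail to reject H0; the data do not provide sufficient evidence against H0.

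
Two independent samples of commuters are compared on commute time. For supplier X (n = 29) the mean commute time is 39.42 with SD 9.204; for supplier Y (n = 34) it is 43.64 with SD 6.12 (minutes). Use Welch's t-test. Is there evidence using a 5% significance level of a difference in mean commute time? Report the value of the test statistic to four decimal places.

-2.1040

Let group 1 = supplier X, group 2 = supplier Y. H0: μ_1 = μ_2; H1: μ_1 ≠ μ_2 (Welch's two-sample t-test, two-sided).
t = (x̄_1 − x̄_2)/√(s_1²/n_1 + s_2²/n_2) = (39.42 − 43.64)/√(9.204²/29 + 6.12²/34) = -2.1040
Welch–Satterthwaite df ≈ 47.38
Two-sided p-value ≈ 0.0407
Since p ≈ 0.0407 < α = 0.05, reject H0; the data support H1.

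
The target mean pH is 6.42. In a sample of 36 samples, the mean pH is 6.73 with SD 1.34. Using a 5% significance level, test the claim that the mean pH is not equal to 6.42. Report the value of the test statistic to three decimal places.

1.388

H0: μ = 6.42; H1: μ ≠ 6.42 (one-sample t-test, two-sided).
t = (x̄ − μ₀)/(s/√n) = (6.73 − 6.42)/(1.34/√36) = 1.388
df = n − 1 = 35
Two-sided p-value ≈ 0.1739
Since p ≈ 0.1739 > α = 0.05, fail to reject H0; the evidence is not statistically significant.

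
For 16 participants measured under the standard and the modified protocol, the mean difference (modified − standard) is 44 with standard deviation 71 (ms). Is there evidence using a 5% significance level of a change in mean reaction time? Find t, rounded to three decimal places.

2.479

H0: μ_d = 0; H1: μ_d ≠ 0 (paired t-test on the differences, two-sided).
t = d̄/(s_d/√n) = 44/(71/√16) = 2.479
df = n − 1 = 15
Two-sided p-value ≈ 0.026
Since p ≈ 0.026 < α = 0.05, reject H0; the evidence is statistically significant.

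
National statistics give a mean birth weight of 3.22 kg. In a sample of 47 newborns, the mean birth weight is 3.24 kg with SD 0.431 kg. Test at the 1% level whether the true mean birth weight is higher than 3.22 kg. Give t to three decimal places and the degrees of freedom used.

H0: μ = 3.22; H1: μ > 3.22 (one-sample t-test, right-tailed).
t = (x̄ − μ₀)/(s/√n) = (3.24 − 3.22)/(0.431/√47) = 0.318
df = n − 1 = 46
p-value = P(T ≥ 0.318) ≈ 0.3759
Since p ≈ 0.3759 > α = 0.01, fail to reject H0; the evidence is not statistically significant.

t = 0.318, df = 46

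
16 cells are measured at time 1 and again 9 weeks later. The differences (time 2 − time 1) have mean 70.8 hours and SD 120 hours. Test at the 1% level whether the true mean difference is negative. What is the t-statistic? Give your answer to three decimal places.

2.360

H0: μ_d = 0; H1: μ_d < 0 (paired t-test on the differences, left-tailed).
t = d̄/(s_d/√n) = 70.8/(120/√16) = 2.360
df = n − 1 = 15
p-value = P(T ≤ 2.360) ≈ 0.984
Since p ≈ 0.984 > α = 0.01, fail to reject H0; the data do not provide sufficient evidence against H0.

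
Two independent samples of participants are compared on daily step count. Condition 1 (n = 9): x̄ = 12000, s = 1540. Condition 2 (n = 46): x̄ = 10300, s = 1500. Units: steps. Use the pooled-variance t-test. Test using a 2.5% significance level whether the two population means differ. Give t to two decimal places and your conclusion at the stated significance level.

t = 3.10; reject H0

Let group 1 = condition 1, group 2 = condition 2. H0: μ_1 = μ_2; H1: μ_1 ≠ μ_2 (two-sample pooled-variance t-test, two-sided).
s_p² = [(9−1)·1540² + (46−1)·1500²]/(9+46−2) = 2268350
t = (12000 − 10300)/√[2268350·(1/9 + 1/46)] = 3.10
df = n₁ + n₂ − 2 = 53
Two-sided p-value ≈ 0.003
Since p ≈ 0.003 < α = 0.025, reject H0; the evidence is statistically significant.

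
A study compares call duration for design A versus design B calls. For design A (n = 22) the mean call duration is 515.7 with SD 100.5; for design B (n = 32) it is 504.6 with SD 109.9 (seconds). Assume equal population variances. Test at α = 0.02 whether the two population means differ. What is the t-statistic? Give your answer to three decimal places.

Let group 1 = design A, group 2 = design B. H0: μ_1 = μ_2; H1: μ_1 ≠ μ_2 (two-sample pooled-variance t-test, two-sided).
s_p² = [(22−1)·100.5² + (32−1)·109.9²]/(22+32−2) = 11279.3
t = (515.7 − 504.6)/√[11279.3·(1/22 + 1/32)] = 0.377
df = n₁ + n₂ − 2 = 52
Two-sided p-value ≈ 0.7074
Since p ≈ 0.7074 > α = 0.02, fail to reject H0; the data do not provide sufficient evidence against H0.

0.377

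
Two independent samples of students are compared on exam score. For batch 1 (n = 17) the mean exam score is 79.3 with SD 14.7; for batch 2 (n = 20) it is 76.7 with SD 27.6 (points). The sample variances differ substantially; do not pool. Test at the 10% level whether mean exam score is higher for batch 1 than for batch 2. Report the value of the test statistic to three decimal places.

Let group 1 = batch 1, group 2 = batch 2. H0: μ_1 = μ_2; H1: μ_1 > μ_2 (Welch's two-sample t-test, right-tailed).
t = (x̄_1 − x̄_2)/√(s_1²/n_1 + s_2²/n_2) = (79.3 − 76.7)/√(14.7²/17 + 27.6²/20) = 0.365
Welch–Satterthwaite df ≈ 29.85
p-value = P(T ≥ 0.365) ≈ 0.3589
Since p ≈ 0.3589 > α = 0.1, fail to reject H0; the data do not provide sufficient evidence against H0.

0.365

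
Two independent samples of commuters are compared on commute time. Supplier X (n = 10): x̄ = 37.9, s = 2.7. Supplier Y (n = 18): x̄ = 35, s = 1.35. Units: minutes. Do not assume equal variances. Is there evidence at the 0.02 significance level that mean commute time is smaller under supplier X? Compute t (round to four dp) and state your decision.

Let group 1 = supplier X, group 2 = supplier Y. H0: μ_1 = μ_2; H1: μ_1 < μ_2 (Welch's two-sample t-test, left-tailed).
t = (x̄_1 − x̄_2)/√(s_1²/n_1 + s_2²/n_2) = (37.9 − 35)/√(2.7²/10 + 1.35²/18) = 3.1827
Welch–Satterthwaite df ≈ 11.56
p-value = P(T ≤ 3.1827) ≈ 0.9959
Since p ≈ 0.9959 > α = 0.02, fail to reject H0; the data do not provide sufficient evidence against H0.

t = 3.1827; fail to reject H0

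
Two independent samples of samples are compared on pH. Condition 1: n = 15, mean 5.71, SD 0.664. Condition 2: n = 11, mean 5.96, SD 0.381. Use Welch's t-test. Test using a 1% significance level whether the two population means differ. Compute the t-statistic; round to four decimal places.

-1.2114

Let group 1 = condition 1, group 2 = condition 2. H0: μ_1 = μ_2; H1: μ_1 ≠ μ_2 (Welch's two-sample t-test, two-sided).
t = (x̄_1 − x̄_2)/√(s_1²/n_1 + s_2²/n_2) = (5.71 − 5.96)/√(0.664²/15 + 0.381²/11) = -1.2114
Welch–Satterthwaite df ≈ 22.92
Two-sided p-value ≈ 0.2381
Since p ≈ 0.2381 > α = 0.01, fail to reject H0; the evidence is not statistically significant.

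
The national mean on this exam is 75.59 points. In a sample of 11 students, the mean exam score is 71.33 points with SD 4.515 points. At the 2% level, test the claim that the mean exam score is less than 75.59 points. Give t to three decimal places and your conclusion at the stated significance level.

t = -3.129; reject H0

H0: μ = 75.59; H1: μ < 75.59 (one-sample t-test, left-tailed).
t = (x̄ − μ₀)/(s/√n) = (71.33 − 75.59)/(4.515/√11) = -3.129
df = n − 1 = 10
p-value = P(T ≤ -3.129) ≈ 0.005
Since p ≈ 0.005 < α = 0.02, reject H0; the data support H1.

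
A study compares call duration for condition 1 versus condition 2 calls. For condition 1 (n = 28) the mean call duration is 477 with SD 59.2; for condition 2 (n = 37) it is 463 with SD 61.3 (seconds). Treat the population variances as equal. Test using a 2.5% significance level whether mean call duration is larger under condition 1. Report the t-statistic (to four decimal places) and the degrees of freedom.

t = 0.9252, df = 63

Let group 1 = condition 1, group 2 = condition 2. H0: μ_1 = μ_2; H1: μ_1 > μ_2 (two-sample pooled-variance t-test, right-tailed).
s_p² = [(28−1)·59.2² + (37−1)·61.3²]/(28+37−2) = 3649.24
t = (477 − 463)/√[3649.24·(1/28 + 1/37)] = 0.9252
df = n₁ + n₂ − 2 = 63
p-value = P(T ≥ 0.9252) ≈ 0.179
Since p ≈ 0.179 > α = 0.025, fail to reject H0; the data do not provide sufficient evidence against H0.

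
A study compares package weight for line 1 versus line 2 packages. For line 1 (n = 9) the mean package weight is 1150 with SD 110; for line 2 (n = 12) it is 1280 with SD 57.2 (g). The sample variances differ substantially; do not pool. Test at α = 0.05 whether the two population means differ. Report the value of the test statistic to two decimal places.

Let group 1 = line 1, group 2 = line 2. H0: μ_1 = μ_2; H1: μ_1 ≠ μ_2 (Welch's two-sample t-test, two-sided).
t = (x̄_1 − x̄_2)/√(s_1²/n_1 + s_2²/n_2) = (1150 − 1280)/√(110²/9 + 57.2²/12) = -3.23
Welch–Satterthwaite df ≈ 11.24
Two-sided p-value ≈ 0.0078
Since p ≈ 0.0078 < α = 0.05, reject H0; the data support H1.

-3.23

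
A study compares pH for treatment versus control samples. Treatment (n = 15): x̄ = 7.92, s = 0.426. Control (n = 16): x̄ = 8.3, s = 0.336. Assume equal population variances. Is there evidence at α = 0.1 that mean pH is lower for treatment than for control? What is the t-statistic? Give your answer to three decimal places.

-2.767

Let group 1 = treatment, group 2 = control. H0: μ_1 = μ_2; H1: μ_1 < μ_2 (two-sample pooled-variance t-test, left-tailed).
s_p² = [(15−1)·0.426² + (16−1)·0.336²]/(15+16−2) = 0.146004
t = (7.92 − 8.3)/√[0.146004·(1/15 + 1/16)] = -2.767
df = n₁ + n₂ − 2 = 29
p-value = P(T ≤ -2.767) ≈ 0.005
Since p ≈ 0.005 < α = 0.1, reject H0; the data support H1.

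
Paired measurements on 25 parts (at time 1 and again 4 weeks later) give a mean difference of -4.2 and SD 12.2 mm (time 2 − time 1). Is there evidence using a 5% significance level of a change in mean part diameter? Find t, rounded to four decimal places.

-1.7213

H0: μ_d = 0; H1: μ_d ≠ 0 (paired t-test on the differences, two-sided).
t = d̄/(s_d/√n) = -4.2/(12.2/√25) = -1.7213
df = n − 1 = 24
Two-sided p-value ≈ 0.098
Since p ≈ 0.098 > α = 0.05, fail to reject H0; the data do not provide sufficient evidence against H0.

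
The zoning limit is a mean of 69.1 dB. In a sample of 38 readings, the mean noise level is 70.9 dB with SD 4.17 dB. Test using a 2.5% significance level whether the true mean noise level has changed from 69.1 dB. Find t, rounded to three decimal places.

2.661

H0: μ = 69.1; H1: μ ≠ 69.1 (one-sample t-test, two-sided).
t = (x̄ − μ₀)/(s/√n) = (70.9 − 69.1)/(4.17/√38) = 2.661
df = n − 1 = 37
Two-sided p-value ≈ 0.011
Since p ≈ 0.011 < α = 0.025, reject H0; the data support H1.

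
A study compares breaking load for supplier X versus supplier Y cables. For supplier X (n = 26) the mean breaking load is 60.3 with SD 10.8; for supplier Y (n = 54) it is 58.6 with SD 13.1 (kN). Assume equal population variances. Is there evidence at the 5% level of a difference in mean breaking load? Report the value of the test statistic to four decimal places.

0.5739

Let group 1 = supplier X, group 2 = supplier Y. H0: μ_1 = μ_2; H1: μ_1 ≠ μ_2 (two-sample pooled-variance t-test, two-sided).
s_p² = [(26−1)·10.8² + (54−1)·13.1²]/(26+54−2) = 153.991
t = (60.3 − 58.6)/√[153.991·(1/26 + 1/54)] = 0.5739
df = n₁ + n₂ − 2 = 78
Two-sided p-value ≈ 0.568
Since p ≈ 0.568 > α = 0.05, fail to reject H0; the evidence is not statistically significant.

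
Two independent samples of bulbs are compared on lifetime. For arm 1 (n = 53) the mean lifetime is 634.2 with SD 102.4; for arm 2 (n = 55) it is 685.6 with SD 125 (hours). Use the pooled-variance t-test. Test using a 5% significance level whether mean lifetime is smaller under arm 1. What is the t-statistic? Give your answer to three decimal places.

Let group 1 = arm 1, group 2 = arm 2. H0: μ_1 = μ_2; H1: μ_1 < μ_2 (two-sample pooled-variance t-test, left-tailed).
s_p² = [(53−1)·102.4² + (55−1)·125²]/(53+55−2) = 13103.9
t = (634.2 − 685.6)/√[13103.9·(1/53 + 1/55)] = -2.333
df = n₁ + n₂ − 2 = 106
p-value = P(T ≤ -2.333) ≈ 0.0108
Since p ≈ 0.0108 < α = 0.05, reject H0; the data support H1.

-2.333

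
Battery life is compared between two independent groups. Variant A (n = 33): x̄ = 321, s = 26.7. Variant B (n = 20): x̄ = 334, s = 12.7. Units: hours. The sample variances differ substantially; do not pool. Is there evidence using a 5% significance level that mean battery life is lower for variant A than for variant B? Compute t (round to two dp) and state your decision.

Let group 1 = variant A, group 2 = variant B. H0: μ_1 = μ_2; H1: μ_1 < μ_2 (Welch's two-sample t-test, left-tailed).
t = (x̄_1 − x̄_2)/√(s_1²/n_1 + s_2²/n_2) = (321 − 334)/√(26.7²/33 + 12.7²/20) = -2.39
Welch–Satterthwaite df ≈ 48.88
p-value = P(T ≤ -2.39) ≈ 0.0105
Since p ≈ 0.0105 < α = 0.05, reject H0; the evidence is statistically significant.

t = -2.39; reject H0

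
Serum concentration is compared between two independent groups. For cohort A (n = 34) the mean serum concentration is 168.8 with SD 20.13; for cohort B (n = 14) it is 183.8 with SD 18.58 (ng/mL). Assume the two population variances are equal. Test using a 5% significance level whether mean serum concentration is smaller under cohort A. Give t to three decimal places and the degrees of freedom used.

Let group 1 = cohort A, group 2 = cohort B. H0: μ_1 = μ_2; H1: μ_1 < μ_2 (two-sample pooled-variance t-test, left-tailed).
s_p² = [(34−1)·20.13² + (14−1)·18.58²]/(34+14−2) = 388.26
t = (168.8 − 183.8)/√[388.26·(1/34 + 1/14)] = -2.397
df = n₁ + n₂ − 2 = 46
p-value = P(T ≤ -2.397) ≈ 0.010
Since p ≈ 0.010 < α = 0.05, reject H0; the data support H1.

t = -2.397, df = 46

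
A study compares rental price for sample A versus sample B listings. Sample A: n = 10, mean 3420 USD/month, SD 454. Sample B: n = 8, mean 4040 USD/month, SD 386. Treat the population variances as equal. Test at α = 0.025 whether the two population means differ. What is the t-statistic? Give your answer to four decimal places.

-3.0712

Let group 1 = sample A, group 2 = sample B. H0: μ_1 = μ_2; H1: μ_1 ≠ μ_2 (two-sample pooled-variance t-test, two-sided).
s_p² = [(10−1)·454² + (8−1)·386²]/(10+8−2) = 181126
t = (3420 − 4040)/√[181126·(1/10 + 1/8)] = -3.0712
df = n₁ + n₂ − 2 = 16
Two-sided p-value ≈ 0.007
Since p ≈ 0.007 < α = 0.025, reject H0; the data support H1.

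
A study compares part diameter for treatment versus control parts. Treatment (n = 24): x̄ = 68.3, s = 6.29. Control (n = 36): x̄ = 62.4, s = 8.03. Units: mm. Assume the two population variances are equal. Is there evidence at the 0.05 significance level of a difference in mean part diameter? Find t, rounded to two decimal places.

3.03

Let group 1 = treatment, group 2 = control. H0: μ_1 = μ_2; H1: μ_1 ≠ μ_2 (two-sample pooled-variance t-test, two-sided).
s_p² = [(24−1)·6.29² + (36−1)·8.03²]/(24+36−2) = 54.6001
t = (68.3 − 62.4)/√[54.6001·(1/24 + 1/36)] = 3.03
df = n₁ + n₂ − 2 = 58
Two-sided p-value ≈ 0.0036
Since p ≈ 0.0036 < α = 0.05, reject H0; the data support H1.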